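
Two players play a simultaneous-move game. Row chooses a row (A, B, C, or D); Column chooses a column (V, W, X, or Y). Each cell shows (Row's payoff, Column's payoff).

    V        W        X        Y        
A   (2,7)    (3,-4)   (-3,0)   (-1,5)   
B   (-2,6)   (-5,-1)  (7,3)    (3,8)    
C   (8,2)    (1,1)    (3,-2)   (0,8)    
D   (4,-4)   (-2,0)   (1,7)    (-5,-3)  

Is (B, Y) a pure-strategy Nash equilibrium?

Holding Column at Y: Row gets 3 from B, versus -1 from A, 0 from C, -5 from D. No profitable deviation for Row.
Holding Row at B: Column gets 8 from Y, versus 6 from V, -1 from W, 3 from X. No profitable deviation for Column either.

Yes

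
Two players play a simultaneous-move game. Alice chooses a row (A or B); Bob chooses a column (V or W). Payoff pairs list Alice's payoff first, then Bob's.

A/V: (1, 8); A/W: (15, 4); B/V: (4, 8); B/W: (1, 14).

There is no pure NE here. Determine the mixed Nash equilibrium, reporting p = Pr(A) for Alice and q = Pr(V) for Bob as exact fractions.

p = 3/5, q = 14/17

In a mixed NE each player is indifferent between their pure strategies, so the opponent's mix sets the indifference.
Bob indifferent between V and W: p·8 + (1−p)·8 = p·4 + (1−p)·14 ⟹ 8 + 0p = 14 + (-10)p ⟹ p = 3/5.
Alice indifferent between A and B: q·1 + (1−q)·15 = q·4 + (1−q)·1 ⟹ 15 + (-14)q = 1 + 3q ⟹ q = 14/17.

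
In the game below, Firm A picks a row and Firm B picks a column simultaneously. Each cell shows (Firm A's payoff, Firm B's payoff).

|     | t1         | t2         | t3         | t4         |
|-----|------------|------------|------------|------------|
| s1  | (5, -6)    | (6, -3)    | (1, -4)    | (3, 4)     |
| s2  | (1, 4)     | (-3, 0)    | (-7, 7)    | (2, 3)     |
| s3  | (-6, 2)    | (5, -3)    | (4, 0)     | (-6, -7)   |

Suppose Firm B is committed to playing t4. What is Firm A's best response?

With Firm B fixed at t4, Firm A's payoffs are: s1 → 3, s2 → 2, s3 → -6.
The maximum is 3, achieved by s1.

s1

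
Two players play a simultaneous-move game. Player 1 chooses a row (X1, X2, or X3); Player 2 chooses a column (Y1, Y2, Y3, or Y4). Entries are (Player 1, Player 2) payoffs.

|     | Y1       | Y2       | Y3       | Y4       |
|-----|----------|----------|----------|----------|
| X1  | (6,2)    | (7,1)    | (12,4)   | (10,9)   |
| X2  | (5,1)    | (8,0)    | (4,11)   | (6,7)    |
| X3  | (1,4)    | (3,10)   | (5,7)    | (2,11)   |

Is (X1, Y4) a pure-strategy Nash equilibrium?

Yes

Holding Player 2 at Y4: Player 1 gets 10 from X1, versus 6 from X2, 2 from X3. No profitable deviation for Player 1.
Holding Player 1 at X1: Player 2 gets 9 from Y4, versus 2 from Y1, 1 from Y2, 4 from Y3. No profitable deviation for Player 2 either.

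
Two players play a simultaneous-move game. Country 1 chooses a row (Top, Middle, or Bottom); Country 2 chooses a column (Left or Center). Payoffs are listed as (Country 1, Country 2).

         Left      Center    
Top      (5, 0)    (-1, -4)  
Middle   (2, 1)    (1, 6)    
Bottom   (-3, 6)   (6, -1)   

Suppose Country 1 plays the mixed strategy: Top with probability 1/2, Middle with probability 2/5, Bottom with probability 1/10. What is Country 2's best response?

Left

Compute Country 2's expected payoff from each pure strategy against the given mix.
Left: (1/2)·0 + (2/5)·1 + (1/10)·6 = 1
Center: (1/2)·(-4) + (2/5)·6 + (1/10)·(-1) = 3/10
Highest expected payoff is 1, from Left.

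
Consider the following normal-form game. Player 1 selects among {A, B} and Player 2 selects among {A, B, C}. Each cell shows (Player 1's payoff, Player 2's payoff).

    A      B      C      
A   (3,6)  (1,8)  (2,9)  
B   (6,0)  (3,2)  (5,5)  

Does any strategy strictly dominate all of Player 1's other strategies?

B

Check whether one of Player 1's strategies beats all alternatives regardless of what the opponent does.
B strictly dominates: vs A: 6 > 3; vs B: 3 > 1; vs C: 5 > 2.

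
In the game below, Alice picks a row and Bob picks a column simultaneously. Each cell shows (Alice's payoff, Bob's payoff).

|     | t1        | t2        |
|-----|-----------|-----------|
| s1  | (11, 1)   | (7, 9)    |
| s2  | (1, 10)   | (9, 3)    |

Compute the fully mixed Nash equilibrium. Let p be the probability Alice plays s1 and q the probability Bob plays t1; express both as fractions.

Each player's mixing probability is pinned down by making the *other* player indifferent.
Bob indifferent between t1 and t2: p·1 + (1−p)·10 = p·9 + (1−p)·3 ⟹ 10 + (-9)p = 3 + 6p ⟹ p = 7/15.
Alice indifferent between s1 and s2: q·11 + (1−q)·7 = q·1 + (1−q)·9 ⟹ 7 + 4q = 9 + (-8)q ⟹ q = 1/6.

p = 7/15, q = 1/6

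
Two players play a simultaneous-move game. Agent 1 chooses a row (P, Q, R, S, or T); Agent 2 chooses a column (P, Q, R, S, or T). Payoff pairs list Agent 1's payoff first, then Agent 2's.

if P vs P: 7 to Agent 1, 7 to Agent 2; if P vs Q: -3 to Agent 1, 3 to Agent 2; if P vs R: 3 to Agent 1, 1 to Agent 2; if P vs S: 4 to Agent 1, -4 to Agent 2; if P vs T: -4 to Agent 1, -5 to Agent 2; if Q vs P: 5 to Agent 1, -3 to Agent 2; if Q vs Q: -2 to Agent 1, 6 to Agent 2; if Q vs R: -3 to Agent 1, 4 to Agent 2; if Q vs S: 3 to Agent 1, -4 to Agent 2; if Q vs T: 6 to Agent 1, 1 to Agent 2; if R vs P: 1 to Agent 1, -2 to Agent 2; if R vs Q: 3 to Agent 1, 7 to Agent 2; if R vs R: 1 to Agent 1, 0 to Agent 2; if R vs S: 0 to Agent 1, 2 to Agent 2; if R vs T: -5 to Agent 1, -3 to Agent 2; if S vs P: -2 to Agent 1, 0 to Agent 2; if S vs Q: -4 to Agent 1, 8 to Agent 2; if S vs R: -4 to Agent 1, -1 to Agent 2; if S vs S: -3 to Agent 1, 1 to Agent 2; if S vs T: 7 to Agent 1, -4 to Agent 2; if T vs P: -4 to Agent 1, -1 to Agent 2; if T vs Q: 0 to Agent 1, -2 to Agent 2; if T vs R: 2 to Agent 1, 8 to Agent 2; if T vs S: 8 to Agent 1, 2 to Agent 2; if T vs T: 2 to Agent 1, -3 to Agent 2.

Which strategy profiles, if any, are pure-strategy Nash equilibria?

(P, P) and (R, Q)

Check mutual best responses: a cell is a NE iff neither player can gain by unilaterally deviating.
Agent 1's best responses — vs P: P (payoff 7); vs Q: R (payoff 3); vs R: P (payoff 3); vs S: T (payoff 8); vs T: S (payoff 7).
Agent 2's best responses — vs P: P (payoff 7); vs Q: Q (payoff 6); vs R: Q (payoff 7); vs S: Q (payoff 8); vs T: R (payoff 8).
Mutual best responses occur at (P, P) and (R, Q); at each, neither player gains by switching.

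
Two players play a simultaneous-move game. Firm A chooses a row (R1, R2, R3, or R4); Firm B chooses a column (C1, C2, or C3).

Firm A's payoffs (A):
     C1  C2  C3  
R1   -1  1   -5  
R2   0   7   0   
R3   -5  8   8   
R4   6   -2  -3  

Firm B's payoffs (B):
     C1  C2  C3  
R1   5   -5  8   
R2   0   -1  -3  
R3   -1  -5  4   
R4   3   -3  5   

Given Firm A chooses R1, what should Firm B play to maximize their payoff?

With Firm A fixed at R1, Firm B's payoffs are: C1 → 5, C2 → -5, C3 → 8.
The maximum is 8, achieved by C3.

C3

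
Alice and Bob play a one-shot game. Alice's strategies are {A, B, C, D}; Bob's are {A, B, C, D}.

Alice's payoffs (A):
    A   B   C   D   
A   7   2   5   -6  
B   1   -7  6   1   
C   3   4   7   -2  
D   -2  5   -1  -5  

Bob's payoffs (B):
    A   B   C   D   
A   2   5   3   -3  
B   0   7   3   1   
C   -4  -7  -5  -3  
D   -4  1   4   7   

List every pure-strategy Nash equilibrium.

A profile is a Nash equilibrium when each player is best-responding to the other.
Alice's best responses — vs A: A (payoff 7); vs B: D (payoff 5); vs C: C (payoff 7); vs D: B (payoff 1).
Bob's best responses — vs A: B (payoff 5); vs B: B (payoff 7); vs C: D (payoff -3); vs D: D (payoff 7).
No cell has both players best-responding. For instance, Alice's best reply to B is D, but against D Bob prefers D over B.

There is no pure-strategy Nash equilibrium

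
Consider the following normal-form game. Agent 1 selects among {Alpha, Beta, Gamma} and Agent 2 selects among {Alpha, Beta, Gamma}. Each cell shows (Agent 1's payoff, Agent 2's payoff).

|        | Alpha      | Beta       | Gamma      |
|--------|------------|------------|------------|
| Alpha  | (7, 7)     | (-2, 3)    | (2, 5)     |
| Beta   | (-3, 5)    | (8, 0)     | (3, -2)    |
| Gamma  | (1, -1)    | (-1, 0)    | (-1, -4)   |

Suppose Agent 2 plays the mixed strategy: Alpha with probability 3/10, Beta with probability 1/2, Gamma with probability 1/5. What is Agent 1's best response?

Agent 1's best reply maximizes expected payoff against the mix.
Alpha: (3/10)·7 + (1/2)·(-2) + (1/5)·2 = 3/2
Beta: (3/10)·(-3) + (1/2)·8 + (1/5)·3 = 37/10
Gamma: (3/10)·1 + (1/2)·(-1) + (1/5)·(-1) = -2/5
Highest expected payoff is 37/10, from Beta.

Beta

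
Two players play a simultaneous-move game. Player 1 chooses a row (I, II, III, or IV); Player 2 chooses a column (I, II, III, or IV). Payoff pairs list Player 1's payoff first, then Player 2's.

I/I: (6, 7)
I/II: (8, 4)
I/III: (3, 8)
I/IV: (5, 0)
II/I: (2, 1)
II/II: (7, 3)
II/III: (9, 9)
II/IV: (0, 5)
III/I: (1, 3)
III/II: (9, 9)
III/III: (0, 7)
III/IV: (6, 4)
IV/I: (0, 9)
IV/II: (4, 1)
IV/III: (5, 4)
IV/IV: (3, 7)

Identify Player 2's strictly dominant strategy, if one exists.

A strategy is strictly dominant if it gives Player 2 a strictly higher payoff than every other strategy, against every choice by the opponent.
I is not dominant: against I, III gives 8 > 7.
II is not dominant: against I, I gives 7 > 4.
III is not dominant: against III, II gives 9 > 7.
IV is not dominant: against I, I gives 7 > 0.
No single strategy is best against every opponent action.

No strictly dominant strategy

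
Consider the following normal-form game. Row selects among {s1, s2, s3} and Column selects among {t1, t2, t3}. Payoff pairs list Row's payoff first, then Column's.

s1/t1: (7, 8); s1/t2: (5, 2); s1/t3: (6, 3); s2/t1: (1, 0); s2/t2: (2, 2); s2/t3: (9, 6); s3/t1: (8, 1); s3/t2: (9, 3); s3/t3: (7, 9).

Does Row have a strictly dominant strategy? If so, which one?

No strictly dominant strategy

Check whether one of Row's strategies beats all alternatives regardless of what the opponent does.
s1 is not dominant: against t1, s3 gives 8 > 7.
s2 is not dominant: against t1, s1 gives 7 > 1.
s3 is not dominant: against t3, s2 gives 9 > 7.
No single strategy is best against every opponent action.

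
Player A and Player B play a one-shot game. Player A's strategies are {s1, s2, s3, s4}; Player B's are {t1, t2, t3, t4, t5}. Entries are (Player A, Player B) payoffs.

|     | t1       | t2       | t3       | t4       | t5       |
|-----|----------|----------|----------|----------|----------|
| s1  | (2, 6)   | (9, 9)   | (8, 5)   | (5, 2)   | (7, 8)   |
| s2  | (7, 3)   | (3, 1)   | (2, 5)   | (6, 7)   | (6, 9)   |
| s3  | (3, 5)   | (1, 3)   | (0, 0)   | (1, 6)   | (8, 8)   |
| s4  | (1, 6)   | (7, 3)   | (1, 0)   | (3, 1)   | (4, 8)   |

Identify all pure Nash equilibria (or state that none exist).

Check mutual best responses: a cell is a NE iff neither player can gain by unilaterally deviating.
Player A's best responses — vs t1: s2 (payoff 7); vs t2: s1 (payoff 9); vs t3: s1 (payoff 8); vs t4: s2 (payoff 6); vs t5: s3 (payoff 8).
Player B's best responses — vs s1: t2 (payoff 9); vs s2: t5 (payoff 9); vs s3: t5 (payoff 8); vs s4: t5 (payoff 8).
Mutual best responses occur at (s1, t2) and (s3, t5); at each, neither player gains by switching.

(s1, t2) and (s3, t5)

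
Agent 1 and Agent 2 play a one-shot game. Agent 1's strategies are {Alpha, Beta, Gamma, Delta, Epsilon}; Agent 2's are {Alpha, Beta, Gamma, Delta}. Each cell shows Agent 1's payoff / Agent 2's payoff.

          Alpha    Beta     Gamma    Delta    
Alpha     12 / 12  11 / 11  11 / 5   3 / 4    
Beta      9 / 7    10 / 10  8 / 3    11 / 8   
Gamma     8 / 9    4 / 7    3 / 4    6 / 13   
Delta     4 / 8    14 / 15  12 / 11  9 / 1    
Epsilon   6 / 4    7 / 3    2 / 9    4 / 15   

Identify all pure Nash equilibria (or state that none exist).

Find each player's best response to every opponent strategy; NE are the intersections.
Agent 1's best responses — vs Alpha: Alpha (payoff 12); vs Beta: Delta (payoff 14); vs Gamma: Delta (payoff 12); vs Delta: Beta (payoff 11).
Agent 2's best responses — vs Alpha: Alpha (payoff 12); vs Beta: Beta (payoff 10); vs Gamma: Delta (payoff 13); vs Delta: Beta (payoff 15); vs Epsilon: Delta (payoff 15).
Mutual best responses occur at (Alpha, Alpha) and (Delta, Beta); at each, neither player gains by switching.

(Alpha, Alpha) and (Delta, Beta)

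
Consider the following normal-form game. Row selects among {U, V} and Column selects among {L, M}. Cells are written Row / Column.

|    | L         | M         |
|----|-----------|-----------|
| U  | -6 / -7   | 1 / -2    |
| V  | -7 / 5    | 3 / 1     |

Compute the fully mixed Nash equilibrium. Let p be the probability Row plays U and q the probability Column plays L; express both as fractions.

Each player's mixing probability is pinned down by making the *other* player indifferent.
Column indifferent between L and M: p·(-7) + (1−p)·5 = p·(-2) + (1−p)·1 ⟹ 5 + (-12)p = 1 + (-3)p ⟹ p = 4/9.
Row indifferent between U and V: q·(-6) + (1−q)·1 = q·(-7) + (1−q)·3 ⟹ 1 + (-7)q = 3 + (-10)q ⟹ q = 2/3.

p = 4/9, q = 2/3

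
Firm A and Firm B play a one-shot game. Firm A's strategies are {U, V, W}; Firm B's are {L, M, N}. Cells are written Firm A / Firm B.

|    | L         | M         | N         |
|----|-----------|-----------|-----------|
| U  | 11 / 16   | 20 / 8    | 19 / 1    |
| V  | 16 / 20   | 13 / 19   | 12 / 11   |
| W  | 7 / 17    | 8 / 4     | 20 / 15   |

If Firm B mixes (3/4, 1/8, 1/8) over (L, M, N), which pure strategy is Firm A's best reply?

V

Firm A's best reply maximizes expected payoff against the mix.
U: (3/4)·11 + (1/8)·20 + (1/8)·19 = 105/8
V: (3/4)·16 + (1/8)·13 + (1/8)·12 = 121/8
W: (3/4)·7 + (1/8)·8 + (1/8)·20 = 35/4
Highest expected payoff is 121/8, from V.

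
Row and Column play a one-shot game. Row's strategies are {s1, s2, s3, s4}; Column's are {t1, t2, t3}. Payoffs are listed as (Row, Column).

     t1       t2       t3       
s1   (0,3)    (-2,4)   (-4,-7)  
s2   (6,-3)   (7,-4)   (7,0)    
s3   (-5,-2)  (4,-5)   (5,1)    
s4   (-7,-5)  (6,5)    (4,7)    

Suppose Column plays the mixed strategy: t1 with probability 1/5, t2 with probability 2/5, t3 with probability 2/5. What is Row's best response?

Compute Row's expected payoff from each pure strategy against the given mix.
s1: (1/5)·0 + (2/5)·(-2) + (2/5)·(-4) = -12/5
s2: (1/5)·6 + (2/5)·7 + (2/5)·7 = 34/5
s3: (1/5)·(-5) + (2/5)·4 + (2/5)·5 = 13/5
s4: (1/5)·(-7) + (2/5)·6 + (2/5)·4 = 13/5
Highest expected payoff is 34/5, from s2.

s2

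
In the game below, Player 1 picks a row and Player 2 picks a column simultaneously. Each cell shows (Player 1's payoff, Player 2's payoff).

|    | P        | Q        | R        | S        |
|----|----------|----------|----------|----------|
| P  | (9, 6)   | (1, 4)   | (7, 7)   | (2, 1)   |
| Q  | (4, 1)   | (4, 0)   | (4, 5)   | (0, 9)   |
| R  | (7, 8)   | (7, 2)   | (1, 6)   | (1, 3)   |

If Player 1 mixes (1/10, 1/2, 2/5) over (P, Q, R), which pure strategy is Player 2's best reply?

S

Player 2's best reply maximizes expected payoff against the mix.
P: (1/10)·6 + (1/2)·1 + (2/5)·8 = 43/10
Q: (1/10)·4 + (1/2)·0 + (2/5)·2 = 6/5
R: (1/10)·7 + (1/2)·5 + (2/5)·6 = 28/5
S: (1/10)·1 + (1/2)·9 + (2/5)·3 = 29/5
Highest expected payoff is 29/5, from S.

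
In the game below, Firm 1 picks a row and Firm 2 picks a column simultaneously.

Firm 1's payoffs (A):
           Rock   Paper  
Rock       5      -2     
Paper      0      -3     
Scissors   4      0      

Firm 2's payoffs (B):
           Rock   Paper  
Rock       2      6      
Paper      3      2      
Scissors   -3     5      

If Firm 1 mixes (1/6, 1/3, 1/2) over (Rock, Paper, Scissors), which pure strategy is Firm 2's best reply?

Compute Firm 2's expected payoff from each pure strategy against the given mix.
Rock: (1/6)·2 + (1/3)·3 + (1/2)·(-3) = -1/6
Paper: (1/6)·6 + (1/3)·2 + (1/2)·5 = 25/6
Highest expected payoff is 25/6, from Paper.

Paper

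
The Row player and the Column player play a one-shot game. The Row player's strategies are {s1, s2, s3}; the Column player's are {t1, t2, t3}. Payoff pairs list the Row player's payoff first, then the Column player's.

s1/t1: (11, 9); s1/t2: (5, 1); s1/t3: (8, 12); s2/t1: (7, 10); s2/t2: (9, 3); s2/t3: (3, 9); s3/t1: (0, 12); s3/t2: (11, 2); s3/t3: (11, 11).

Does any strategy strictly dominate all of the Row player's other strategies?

No strictly dominant strategy

Check whether one of the Row player's strategies beats all alternatives regardless of what the opponent does.
s1 is not dominant: against t2, s2 gives 9 > 5.
s2 is not dominant: against t1, s1 gives 11 > 7.
s3 is not dominant: against t1, s1 gives 11 > 0.
No single strategy is best against every opponent action.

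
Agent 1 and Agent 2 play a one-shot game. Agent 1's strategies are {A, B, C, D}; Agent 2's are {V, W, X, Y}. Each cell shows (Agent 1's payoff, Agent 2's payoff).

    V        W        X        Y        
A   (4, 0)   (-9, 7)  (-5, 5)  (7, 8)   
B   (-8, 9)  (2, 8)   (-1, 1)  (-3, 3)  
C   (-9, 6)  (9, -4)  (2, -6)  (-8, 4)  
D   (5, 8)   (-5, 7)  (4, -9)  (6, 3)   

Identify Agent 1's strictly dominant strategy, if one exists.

A strategy is strictly dominant if it gives Agent 1 a strictly higher payoff than every other strategy, against every choice by the opponent.
A is not dominant: against V, D gives 5 > 4.
B is not dominant: against V, A gives 4 > -8.
C is not dominant: against V, A gives 4 > -9.
D is not dominant: against W, B gives 2 > -5.
No single strategy is best against every opponent action.

No strictly dominant strategy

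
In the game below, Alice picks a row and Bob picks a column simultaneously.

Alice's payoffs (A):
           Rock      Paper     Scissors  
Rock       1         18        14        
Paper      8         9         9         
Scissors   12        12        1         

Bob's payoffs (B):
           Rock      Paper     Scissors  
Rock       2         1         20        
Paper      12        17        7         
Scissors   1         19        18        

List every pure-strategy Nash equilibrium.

A profile is a Nash equilibrium when each player is best-responding to the other.
Alice's best responses — vs Rock: Scissors (payoff 12); vs Paper: Rock (payoff 18); vs Scissors: Rock (payoff 14).
Bob's best responses — vs Rock: Scissors (payoff 20); vs Paper: Paper (payoff 17); vs Scissors: Paper (payoff 19).
The only mutual best response is (Rock, Scissors); neither player gains by switching there.

(Rock, Scissors)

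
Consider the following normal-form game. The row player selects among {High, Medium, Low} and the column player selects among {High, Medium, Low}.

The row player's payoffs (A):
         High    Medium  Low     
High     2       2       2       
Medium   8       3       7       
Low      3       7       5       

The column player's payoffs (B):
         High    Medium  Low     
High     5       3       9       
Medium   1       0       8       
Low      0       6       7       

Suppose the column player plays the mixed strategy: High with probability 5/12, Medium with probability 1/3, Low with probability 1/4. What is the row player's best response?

The row player's best reply maximizes expected payoff against the mix.
High: (5/12)·2 + (1/3)·2 + (1/4)·2 = 2
Medium: (5/12)·8 + (1/3)·3 + (1/4)·7 = 73/12
Low: (5/12)·3 + (1/3)·7 + (1/4)·5 = 29/6
Highest expected payoff is 73/12, from Medium.

Medium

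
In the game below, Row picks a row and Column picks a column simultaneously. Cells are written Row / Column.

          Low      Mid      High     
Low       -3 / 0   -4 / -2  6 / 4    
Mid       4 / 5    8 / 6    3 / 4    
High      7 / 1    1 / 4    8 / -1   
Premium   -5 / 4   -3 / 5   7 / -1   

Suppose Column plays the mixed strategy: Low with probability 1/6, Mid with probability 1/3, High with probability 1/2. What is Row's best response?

Compute Row's expected payoff from each pure strategy against the given mix.
Low: (1/6)·(-3) + (1/3)·(-4) + (1/2)·6 = 7/6
Mid: (1/6)·4 + (1/3)·8 + (1/2)·3 = 29/6
High: (1/6)·7 + (1/3)·1 + (1/2)·8 = 11/2
Premium: (1/6)·(-5) + (1/3)·(-3) + (1/2)·7 = 5/3
Highest expected payoff is 11/2, from High.

High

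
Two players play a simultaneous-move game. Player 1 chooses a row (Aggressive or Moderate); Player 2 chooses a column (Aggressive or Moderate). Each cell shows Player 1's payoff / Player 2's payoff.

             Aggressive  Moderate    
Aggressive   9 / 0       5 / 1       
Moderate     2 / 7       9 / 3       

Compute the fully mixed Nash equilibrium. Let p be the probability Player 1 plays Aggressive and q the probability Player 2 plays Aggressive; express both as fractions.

p = 4/5, q = 4/11

Each player's mixing probability is pinned down by making the *other* player indifferent.
Player 2 indifferent between Aggressive and Moderate: p·0 + (1−p)·7 = p·1 + (1−p)·3 ⟹ 7 + (-7)p = 3 + (-2)p ⟹ p = 4/5.
Player 1 indifferent between Aggressive and Moderate: q·9 + (1−q)·5 = q·2 + (1−q)·9 ⟹ 5 + 4q = 9 + (-7)q ⟹ q = 4/11.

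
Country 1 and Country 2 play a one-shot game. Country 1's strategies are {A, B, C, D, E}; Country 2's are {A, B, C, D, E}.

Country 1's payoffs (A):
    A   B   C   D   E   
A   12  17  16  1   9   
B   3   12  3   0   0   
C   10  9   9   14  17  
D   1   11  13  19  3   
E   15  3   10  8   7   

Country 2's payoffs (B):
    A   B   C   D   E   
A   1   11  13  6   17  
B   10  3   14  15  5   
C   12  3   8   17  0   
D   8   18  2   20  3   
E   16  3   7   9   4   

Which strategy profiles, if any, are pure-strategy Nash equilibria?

(D, D) and (E, A)

Find each player's best response to every opponent strategy; NE are the intersections.
Country 1's best responses — vs A: E (payoff 15); vs B: A (payoff 17); vs C: A (payoff 16); vs D: D (payoff 19); vs E: C (payoff 17).
Country 2's best responses — vs A: E (payoff 17); vs B: D (payoff 15); vs C: D (payoff 17); vs D: D (payoff 20); vs E: A (payoff 16).
Mutual best responses occur at (D, D) and (E, A); at each, neither player gains by switching.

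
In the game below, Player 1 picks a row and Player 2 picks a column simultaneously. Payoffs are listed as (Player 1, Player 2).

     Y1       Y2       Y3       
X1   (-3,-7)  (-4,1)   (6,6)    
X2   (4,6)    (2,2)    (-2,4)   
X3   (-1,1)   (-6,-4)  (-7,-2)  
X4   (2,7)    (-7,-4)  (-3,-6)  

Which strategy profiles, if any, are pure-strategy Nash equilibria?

(X1, Y3) and (X2, Y1)

Check mutual best responses: a cell is a NE iff neither player can gain by unilaterally deviating.
Player 1's best responses — vs Y1: X2 (payoff 4); vs Y2: X2 (payoff 2); vs Y3: X1 (payoff 6).
Player 2's best responses — vs X1: Y3 (payoff 6); vs X2: Y1 (payoff 6); vs X3: Y1 (payoff 1); vs X4: Y1 (payoff 7).
Mutual best responses occur at (X1, Y3) and (X2, Y1); at each, neither player gains by switching.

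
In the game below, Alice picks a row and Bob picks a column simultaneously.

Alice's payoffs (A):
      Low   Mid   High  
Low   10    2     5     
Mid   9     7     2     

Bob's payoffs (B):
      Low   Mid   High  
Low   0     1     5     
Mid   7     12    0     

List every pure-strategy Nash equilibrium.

Check mutual best responses: a cell is a NE iff neither player can gain by unilaterally deviating.
Alice's best responses — vs Low: Low (payoff 10); vs Mid: Mid (payoff 7); vs High: Low (payoff 5).
Bob's best responses — vs Low: High (payoff 5); vs Mid: Mid (payoff 12).
Mutual best responses occur at (Low, High) and (Mid, Mid); at each, neither player gains by switching.

(Low, High) and (Mid, Mid)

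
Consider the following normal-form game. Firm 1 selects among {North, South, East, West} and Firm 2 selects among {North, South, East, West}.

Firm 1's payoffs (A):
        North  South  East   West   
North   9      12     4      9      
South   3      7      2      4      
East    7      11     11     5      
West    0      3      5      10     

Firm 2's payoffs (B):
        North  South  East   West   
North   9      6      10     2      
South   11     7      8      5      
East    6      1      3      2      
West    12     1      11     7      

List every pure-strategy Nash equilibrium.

There is no pure-strategy Nash equilibrium

Check mutual best responses: a cell is a NE iff neither player can gain by unilaterally deviating.
Firm 1's best responses — vs North: North (payoff 9); vs South: North (payoff 12); vs East: East (payoff 11); vs West: West (payoff 10).
Firm 2's best responses — vs North: East (payoff 10); vs South: North (payoff 11); vs East: North (payoff 6); vs West: North (payoff 12).
No cell has both players best-responding. For instance, Firm 1's best reply to East is East, but against East Firm 2 prefers North over East.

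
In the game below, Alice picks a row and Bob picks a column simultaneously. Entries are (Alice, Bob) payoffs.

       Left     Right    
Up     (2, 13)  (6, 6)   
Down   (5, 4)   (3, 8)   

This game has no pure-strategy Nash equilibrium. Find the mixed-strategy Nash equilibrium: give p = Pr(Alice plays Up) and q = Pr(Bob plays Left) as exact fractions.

p = 4/11, q = 1/2

In a mixed NE each player is indifferent between their pure strategies, so the opponent's mix sets the indifference.
Bob indifferent between Left and Right: p·13 + (1−p)·4 = p·6 + (1−p)·8 ⟹ 4 + 9p = 8 + (-2)p ⟹ p = 4/11.
Alice indifferent between Up and Down: q·2 + (1−q)·6 = q·5 + (1−q)·3 ⟹ 6 + (-4)q = 3 + 2q ⟹ q = 1/2.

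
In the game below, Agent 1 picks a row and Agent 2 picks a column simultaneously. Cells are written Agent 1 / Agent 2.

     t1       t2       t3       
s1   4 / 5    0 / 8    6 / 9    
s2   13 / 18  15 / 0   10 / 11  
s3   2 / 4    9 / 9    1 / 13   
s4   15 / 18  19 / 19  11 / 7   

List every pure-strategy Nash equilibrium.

Check mutual best responses: a cell is a NE iff neither player can gain by unilaterally deviating.
Agent 1's best responses — vs t1: s4 (payoff 15); vs t2: s4 (payoff 19); vs t3: s4 (payoff 11).
Agent 2's best responses — vs s1: t3 (payoff 9); vs s2: t1 (payoff 18); vs s3: t3 (payoff 13); vs s4: t2 (payoff 19).
The only mutual best response is (s4, t2); neither player gains by switching there.

(s4, t2)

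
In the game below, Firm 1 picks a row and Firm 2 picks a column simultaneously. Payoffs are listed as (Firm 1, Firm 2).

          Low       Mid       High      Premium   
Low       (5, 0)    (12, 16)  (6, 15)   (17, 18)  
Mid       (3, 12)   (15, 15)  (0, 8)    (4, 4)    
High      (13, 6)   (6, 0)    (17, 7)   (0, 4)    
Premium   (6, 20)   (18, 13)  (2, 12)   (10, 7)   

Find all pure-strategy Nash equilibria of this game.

(Low, Premium) and (High, High)

Find each player's best response to every opponent strategy; NE are the intersections.
Firm 1's best responses — vs Low: High (payoff 13); vs Mid: Premium (payoff 18); vs High: High (payoff 17); vs Premium: Low (payoff 17).
Firm 2's best responses — vs Low: Premium (payoff 18); vs Mid: Mid (payoff 15); vs High: High (payoff 7); vs Premium: Low (payoff 20).
Mutual best responses occur at (Low, Premium) and (High, High); at each, neither player gains by switching.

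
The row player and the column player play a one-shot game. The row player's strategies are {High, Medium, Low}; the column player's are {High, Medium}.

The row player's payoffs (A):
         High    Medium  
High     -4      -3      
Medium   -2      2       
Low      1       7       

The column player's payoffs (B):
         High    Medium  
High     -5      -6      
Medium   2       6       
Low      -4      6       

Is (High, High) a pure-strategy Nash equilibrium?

No

Holding the column player at High: the row player gets -4 from High but could get 1 by switching to Low. The row player has a profitable deviation.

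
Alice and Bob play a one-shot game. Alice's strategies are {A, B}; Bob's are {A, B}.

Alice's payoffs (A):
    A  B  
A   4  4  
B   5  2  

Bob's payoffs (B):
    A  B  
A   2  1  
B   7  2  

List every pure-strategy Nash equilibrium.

(B, A)

Find each player's best response to every opponent strategy; NE are the intersections.
Alice's best responses — vs A: B (payoff 5); vs B: A (payoff 4).
Bob's best responses — vs A: A (payoff 2); vs B: A (payoff 7).
The only mutual best response is (B, A); neither player gains by switching there.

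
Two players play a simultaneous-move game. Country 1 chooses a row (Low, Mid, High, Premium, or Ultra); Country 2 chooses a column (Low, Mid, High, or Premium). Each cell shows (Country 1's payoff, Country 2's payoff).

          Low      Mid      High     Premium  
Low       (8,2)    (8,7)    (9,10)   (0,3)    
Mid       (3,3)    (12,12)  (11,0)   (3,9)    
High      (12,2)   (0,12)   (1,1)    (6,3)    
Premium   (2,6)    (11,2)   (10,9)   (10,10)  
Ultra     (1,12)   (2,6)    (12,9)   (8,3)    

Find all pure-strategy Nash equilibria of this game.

Check mutual best responses: a cell is a NE iff neither player can gain by unilaterally deviating.
Country 1's best responses — vs Low: High (payoff 12); vs Mid: Mid (payoff 12); vs High: Ultra (payoff 12); vs Premium: Premium (payoff 10).
Country 2's best responses — vs Low: High (payoff 10); vs Mid: Mid (payoff 12); vs High: Mid (payoff 12); vs Premium: Premium (payoff 10); vs Ultra: Low (payoff 12).
Mutual best responses occur at (Mid, Mid) and (Premium, Premium); at each, neither player gains by switching.

(Mid, Mid) and (Premium, Premium)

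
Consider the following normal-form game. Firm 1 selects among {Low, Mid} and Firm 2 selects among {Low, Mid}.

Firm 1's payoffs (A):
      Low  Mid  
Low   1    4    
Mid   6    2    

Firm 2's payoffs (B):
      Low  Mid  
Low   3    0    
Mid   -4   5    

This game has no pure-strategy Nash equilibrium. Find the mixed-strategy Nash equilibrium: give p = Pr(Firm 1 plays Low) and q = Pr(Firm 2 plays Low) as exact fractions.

In a mixed NE each player is indifferent between their pure strategies, so the opponent's mix sets the indifference.
Firm 2 indifferent between Low and Mid: p·3 + (1−p)·(-4) = p·0 + (1−p)·5 ⟹ (-4) + 7p = 5 + (-5)p ⟹ p = 3/4.
Firm 1 indifferent between Low and Mid: q·1 + (1−q)·4 = q·6 + (1−q)·2 ⟹ 4 + (-3)q = 2 + 4q ⟹ q = 2/7.

p = 3/4, q = 2/7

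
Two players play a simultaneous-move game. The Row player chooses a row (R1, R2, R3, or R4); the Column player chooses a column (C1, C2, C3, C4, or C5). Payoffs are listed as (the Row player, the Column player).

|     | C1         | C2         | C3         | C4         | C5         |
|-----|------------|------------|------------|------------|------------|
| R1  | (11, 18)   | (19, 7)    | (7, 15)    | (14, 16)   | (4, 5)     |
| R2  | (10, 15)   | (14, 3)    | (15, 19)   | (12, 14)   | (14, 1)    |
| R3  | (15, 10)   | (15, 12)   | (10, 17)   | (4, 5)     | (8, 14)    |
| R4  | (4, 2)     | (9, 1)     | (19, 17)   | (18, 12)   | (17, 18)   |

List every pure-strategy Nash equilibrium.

(R4, C5)

Find each player's best response to every opponent strategy; NE are the intersections.
The Row player's best responses — vs C1: R3 (payoff 15); vs C2: R1 (payoff 19); vs C3: R4 (payoff 19); vs C4: R4 (payoff 18); vs C5: R4 (payoff 17).
The Column player's best responses — vs R1: C1 (payoff 18); vs R2: C3 (payoff 19); vs R3: C3 (payoff 17); vs R4: C5 (payoff 18).
The only mutual best response is (R4, C5); neither player gains by switching there.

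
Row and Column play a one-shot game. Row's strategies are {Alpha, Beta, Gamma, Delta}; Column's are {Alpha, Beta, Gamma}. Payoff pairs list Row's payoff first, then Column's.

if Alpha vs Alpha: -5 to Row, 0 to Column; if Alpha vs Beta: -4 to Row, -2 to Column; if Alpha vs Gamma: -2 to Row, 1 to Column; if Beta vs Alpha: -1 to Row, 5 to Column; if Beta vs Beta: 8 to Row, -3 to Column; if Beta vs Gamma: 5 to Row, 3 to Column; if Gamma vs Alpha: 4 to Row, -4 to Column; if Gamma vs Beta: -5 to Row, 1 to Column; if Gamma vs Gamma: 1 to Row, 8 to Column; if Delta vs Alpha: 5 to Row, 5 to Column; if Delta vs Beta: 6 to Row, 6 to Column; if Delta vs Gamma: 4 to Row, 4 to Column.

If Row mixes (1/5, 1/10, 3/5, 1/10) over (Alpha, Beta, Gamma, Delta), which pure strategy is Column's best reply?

Compute Column's expected payoff from each pure strategy against the given mix.
Alpha: (1/5)·0 + (1/10)·5 + (3/5)·(-4) + (1/10)·5 = -7/5
Beta: (1/5)·(-2) + (1/10)·(-3) + (3/5)·1 + (1/10)·6 = 1/2
Gamma: (1/5)·1 + (1/10)·3 + (3/5)·8 + (1/10)·4 = 57/10
Highest expected payoff is 57/10, from Gamma.

Gamma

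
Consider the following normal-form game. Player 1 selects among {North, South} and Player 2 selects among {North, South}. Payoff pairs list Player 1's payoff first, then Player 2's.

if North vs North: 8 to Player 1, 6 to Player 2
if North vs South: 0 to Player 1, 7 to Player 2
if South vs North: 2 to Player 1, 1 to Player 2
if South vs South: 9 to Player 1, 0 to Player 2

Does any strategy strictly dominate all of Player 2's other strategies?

No strictly dominant strategy

Check whether one of Player 2's strategies beats all alternatives regardless of what the opponent does.
North is not dominant: against North, South gives 7 > 6.
South is not dominant: against South, North gives 1 > 0.
No single strategy is best against every opponent action.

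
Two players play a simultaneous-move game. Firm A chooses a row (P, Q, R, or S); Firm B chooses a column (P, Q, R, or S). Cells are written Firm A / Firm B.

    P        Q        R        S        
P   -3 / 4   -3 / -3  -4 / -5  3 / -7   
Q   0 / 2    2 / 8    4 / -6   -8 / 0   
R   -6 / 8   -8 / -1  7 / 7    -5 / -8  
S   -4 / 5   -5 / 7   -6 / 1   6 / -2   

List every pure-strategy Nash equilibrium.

A profile is a Nash equilibrium when each player is best-responding to the other.
Firm A's best responses — vs P: Q (payoff 0); vs Q: Q (payoff 2); vs R: R (payoff 7); vs S: S (payoff 6).
Firm B's best responses — vs P: P (payoff 4); vs Q: Q (payoff 8); vs R: P (payoff 8); vs S: Q (payoff 7).
The only mutual best response is (Q, Q); neither player gains by switching there.

(Q, Q)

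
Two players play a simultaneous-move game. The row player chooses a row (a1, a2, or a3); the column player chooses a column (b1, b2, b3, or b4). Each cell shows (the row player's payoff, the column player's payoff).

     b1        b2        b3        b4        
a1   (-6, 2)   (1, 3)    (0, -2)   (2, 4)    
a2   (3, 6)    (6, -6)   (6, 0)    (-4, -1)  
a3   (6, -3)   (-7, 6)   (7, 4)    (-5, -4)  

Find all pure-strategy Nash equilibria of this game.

(a1, b4)

A profile is a Nash equilibrium when each player is best-responding to the other.
The row player's best responses — vs b1: a3 (payoff 6); vs b2: a2 (payoff 6); vs b3: a3 (payoff 7); vs b4: a1 (payoff 2).
The column player's best responses — vs a1: b4 (payoff 4); vs a2: b1 (payoff 6); vs a3: b2 (payoff 6).
The only mutual best response is (a1, b4); neither player gains by switching there.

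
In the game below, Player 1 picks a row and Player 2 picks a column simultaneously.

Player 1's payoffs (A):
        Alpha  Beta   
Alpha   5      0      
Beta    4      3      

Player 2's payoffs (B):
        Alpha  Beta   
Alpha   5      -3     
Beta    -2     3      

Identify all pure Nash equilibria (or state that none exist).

(Alpha, Alpha) and (Beta, Beta)

Check mutual best responses: a cell is a NE iff neither player can gain by unilaterally deviating.
Player 1's best responses — vs Alpha: Alpha (payoff 5); vs Beta: Beta (payoff 3).
Player 2's best responses — vs Alpha: Alpha (payoff 5); vs Beta: Beta (payoff 3).
Mutual best responses occur at (Alpha, Alpha) and (Beta, Beta); at each, neither player gains by switching.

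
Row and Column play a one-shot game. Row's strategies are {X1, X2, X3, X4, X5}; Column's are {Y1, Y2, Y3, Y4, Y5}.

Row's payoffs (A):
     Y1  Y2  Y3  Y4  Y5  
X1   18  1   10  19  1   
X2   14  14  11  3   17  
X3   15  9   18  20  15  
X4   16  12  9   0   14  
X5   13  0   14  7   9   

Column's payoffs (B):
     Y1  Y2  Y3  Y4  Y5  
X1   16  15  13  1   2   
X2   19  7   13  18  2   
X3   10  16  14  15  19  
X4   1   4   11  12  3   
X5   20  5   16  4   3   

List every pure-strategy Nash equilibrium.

(X1, Y1)

Find each player's best response to every opponent strategy; NE are the intersections.
Row's best responses — vs Y1: X1 (payoff 18); vs Y2: X2 (payoff 14); vs Y3: X3 (payoff 18); vs Y4: X3 (payoff 20); vs Y5: X2 (payoff 17).
Column's best responses — vs X1: Y1 (payoff 16); vs X2: Y1 (payoff 19); vs X3: Y5 (payoff 19); vs X4: Y4 (payoff 12); vs X5: Y1 (payoff 20).
The only mutual best response is (X1, Y1); neither player gains by switching there.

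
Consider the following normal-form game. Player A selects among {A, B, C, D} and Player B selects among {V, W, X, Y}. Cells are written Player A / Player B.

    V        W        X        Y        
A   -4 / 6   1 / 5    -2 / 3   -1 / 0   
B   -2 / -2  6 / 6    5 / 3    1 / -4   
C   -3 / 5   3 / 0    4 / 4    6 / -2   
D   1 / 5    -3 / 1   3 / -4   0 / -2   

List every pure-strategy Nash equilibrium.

A profile is a Nash equilibrium when each player is best-responding to the other.
Player A's best responses — vs V: D (payoff 1); vs W: B (payoff 6); vs X: B (payoff 5); vs Y: C (payoff 6).
Player B's best responses — vs A: V (payoff 6); vs B: W (payoff 6); vs C: V (payoff 5); vs D: V (payoff 5).
Mutual best responses occur at (B, W) and (D, V); at each, neither player gains by switching.

(B, W) and (D, V)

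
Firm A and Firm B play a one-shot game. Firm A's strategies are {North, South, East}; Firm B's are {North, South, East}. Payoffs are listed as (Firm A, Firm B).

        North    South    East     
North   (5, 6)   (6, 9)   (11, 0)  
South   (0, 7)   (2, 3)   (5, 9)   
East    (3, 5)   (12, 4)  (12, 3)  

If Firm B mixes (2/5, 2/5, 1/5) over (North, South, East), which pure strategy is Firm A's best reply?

East

Firm A's best reply maximizes expected payoff against the mix.
North: (2/5)·5 + (2/5)·6 + (1/5)·11 = 33/5
South: (2/5)·0 + (2/5)·2 + (1/5)·5 = 9/5
East: (2/5)·3 + (2/5)·12 + (1/5)·12 = 42/5
Highest expected payoff is 42/5, from East.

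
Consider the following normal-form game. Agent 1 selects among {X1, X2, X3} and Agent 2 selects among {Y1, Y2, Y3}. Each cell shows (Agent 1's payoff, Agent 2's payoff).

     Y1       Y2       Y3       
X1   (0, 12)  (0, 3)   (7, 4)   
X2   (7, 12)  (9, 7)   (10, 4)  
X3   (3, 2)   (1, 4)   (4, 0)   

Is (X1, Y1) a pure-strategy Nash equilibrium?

Holding Agent 2 at Y1: Agent 1 gets 0 from X1 but could get 7 by switching to X2. Agent 1 has a profitable deviation.

No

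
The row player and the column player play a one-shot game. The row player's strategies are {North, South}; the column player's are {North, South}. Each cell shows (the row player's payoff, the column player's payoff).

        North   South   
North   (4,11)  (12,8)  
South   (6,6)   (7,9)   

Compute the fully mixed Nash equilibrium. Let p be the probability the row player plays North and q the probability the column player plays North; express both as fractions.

p = 1/2, q = 5/7

In a mixed NE each player is indifferent between their pure strategies, so the opponent's mix sets the indifference.
The column player indifferent between North and South: p·11 + (1−p)·6 = p·8 + (1−p)·9 ⟹ 6 + 5p = 9 + (-1)p ⟹ p = 1/2.
The row player indifferent between North and South: q·4 + (1−q)·12 = q·6 + (1−q)·7 ⟹ 12 + (-8)q = 7 + (-1)q ⟹ q = 5/7.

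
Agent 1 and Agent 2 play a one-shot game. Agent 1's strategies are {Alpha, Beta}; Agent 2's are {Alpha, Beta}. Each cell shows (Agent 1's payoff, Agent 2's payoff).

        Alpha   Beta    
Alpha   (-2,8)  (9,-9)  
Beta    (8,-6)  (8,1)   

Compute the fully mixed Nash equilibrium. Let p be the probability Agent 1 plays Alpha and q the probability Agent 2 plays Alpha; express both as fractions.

p = 7/24, q = 1/11

In a mixed NE each player is indifferent between their pure strategies, so the opponent's mix sets the indifference.
Agent 2 indifferent between Alpha and Beta: p·8 + (1−p)·(-6) = p·(-9) + (1−p)·1 ⟹ (-6) + 14p = 1 + (-10)p ⟹ p = 7/24.
Agent 1 indifferent between Alpha and Beta: q·(-2) + (1−q)·9 = q·8 + (1−q)·8 ⟹ 9 + (-11)q = 8 + 0q ⟹ q = 1/11.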